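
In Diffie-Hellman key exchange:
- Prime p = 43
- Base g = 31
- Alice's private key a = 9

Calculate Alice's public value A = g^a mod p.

Step 1: A = g^a mod p = 31^9 mod 43.
  31^1 mod 43 = 31
  31^2 mod 43 = (31 * 31) mod 43 = 15
  31^3 mod 43 = (15 * 31) mod 43 = 35
  31^4 mod 43 = (35 * 31) mod 43 = 10
  31^5 mod 43 = (10 * 31) mod 43 = 9
  31^6 mod 43 = (9 * 31) mod 43 = 21
  31^7 mod 43 = (21 * 31) mod 43 = 6
  31^8 mod 43 = (6 * 31) mod 43 = 14
  31^9 mod 43 = (14 * 31) mod 43 = 4
Result: A = 4.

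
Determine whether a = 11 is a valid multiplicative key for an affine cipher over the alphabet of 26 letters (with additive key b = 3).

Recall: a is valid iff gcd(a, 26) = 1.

Step 1: Compute gcd(11, 26).
Step 2: gcd(11, 26) = 1.
Since gcd = 1, 11 is coprime with 26, so it is a valid key.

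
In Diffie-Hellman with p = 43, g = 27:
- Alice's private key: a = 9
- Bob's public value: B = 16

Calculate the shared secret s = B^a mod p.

Step 1: s = B^a mod p = 16^9 mod 43.
  16^1 mod 43 = 16
  16^2 mod 43 = (16 * 16) mod 43 = 41
  16^3 mod 43 = (41 * 16) mod 43 = 11
  16^4 mod 43 = (11 * 16) mod 43 = 4
  16^5 mod 43 = (4 * 16) mod 43 = 21
  16^6 mod 43 = (21 * 16) mod 43 = 35
  16^7 mod 43 = (35 * 16) mod 43 = 1
  16^8 mod 43 = (1 * 16) mod 43 = 16
  16^9 mod 43 = (16 * 16) mod 43 = 41
Result: shared secret = 41.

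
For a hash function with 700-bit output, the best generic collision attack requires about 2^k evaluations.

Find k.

Step 1: The hash has a 700-bit output.
Step 2: Collision resistance means it should be infeasible to find any x != y with h(x) = h(y).
By the birthday bound, a generic collision search succeeds after about sqrt(2^700) = 2^(700/2) = 2^350 evaluations.
Step 3: Security level = 350 bits.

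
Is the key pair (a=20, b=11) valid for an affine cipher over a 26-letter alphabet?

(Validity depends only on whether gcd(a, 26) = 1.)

Step 1: Compute gcd(20, 26).
Step 2: gcd(20, 26) = 2.
Since gcd = 2 != 1, 20 shares a common factor with 26, so it cannot be used.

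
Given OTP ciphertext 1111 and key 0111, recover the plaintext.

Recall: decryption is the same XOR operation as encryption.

Step 1: XOR ciphertext with key:
  Ciphertext: 1111
  Key:        0111
  XOR:        1000
Step 2: Plaintext = 1000 = 8 in decimal.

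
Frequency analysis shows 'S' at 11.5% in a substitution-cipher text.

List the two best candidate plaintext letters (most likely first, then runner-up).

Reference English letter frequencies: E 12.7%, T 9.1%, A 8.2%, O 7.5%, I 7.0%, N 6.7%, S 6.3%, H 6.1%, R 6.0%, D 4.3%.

Step 1: Observed frequency of 'S' is 11.5%.
Step 2: Compute distances to each reference frequency and sort:
  E (12.7%): difference = 1.2% <-- BEST
  T (9.1%): difference = 2.4% <-- RUNNER-UP
  A (8.2%): difference = 3.3%
  O (7.5%): difference = 4.0%
  I (7.0%): difference = 4.5%
Step 3: Most likely is 'E' (12.7%, diff 1.2%); second most likely is 'T' (9.1%, diff 2.4%).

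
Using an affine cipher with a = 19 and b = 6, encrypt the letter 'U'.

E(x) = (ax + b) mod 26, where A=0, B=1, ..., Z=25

Step 1: Convert 'U' to number: x = 20.
Step 2: E(20) = (19 * 20 + 6) mod 26 = 386 mod 26 = 22.
Step 3: Convert 22 back to letter: W.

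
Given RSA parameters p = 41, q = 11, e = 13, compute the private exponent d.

Step 1: n = 41 * 11 = 451.
Step 2: phi(n) = 40 * 10 = 400.
Step 3: Find d such that 13 * d = 1 (mod 400).
Step 4: d = 13^(-1) mod 400 = 277.
Verification: 13 * 277 = 3601 = 9 * 400 + 1.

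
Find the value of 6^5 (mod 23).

Step 1: Compute 6^5 mod 23 step by step, reducing modulo 23 at each step.
  6^1 mod 23 = 6
  6^2 mod 23 = (6 * 6) mod 23 = 13
  6^3 mod 23 = (13 * 6) mod 23 = 9
  6^4 mod 23 = (9 * 6) mod 23 = 8
  6^5 mod 23 = (8 * 6) mod 23 = 2
Step 2: Result = 2.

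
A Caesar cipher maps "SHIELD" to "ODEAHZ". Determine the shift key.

Step 1: Compare first letters: S (position 18) -> O (position 14).
Step 2: Shift = (14 - 18) mod 26 = 22.
The shift value is 22.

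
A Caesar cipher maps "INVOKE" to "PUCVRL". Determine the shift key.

Step 1: Compare first letters: I (position 8) -> P (position 15).
Step 2: Shift = (15 - 8) mod 26 = 7.
The shift value is 7.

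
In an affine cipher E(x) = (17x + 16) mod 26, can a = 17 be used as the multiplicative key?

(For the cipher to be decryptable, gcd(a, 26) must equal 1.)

Step 1: Compute gcd(17, 26).
Step 2: gcd(17, 26) = 1.
Since gcd = 1, 17 is coprime with 26, so it is a valid key.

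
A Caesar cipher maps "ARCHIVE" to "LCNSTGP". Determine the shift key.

Step 1: Compare first letters: A (position 0) -> L (position 11).
Step 2: Shift = (11 - 0) mod 26 = 11.
The shift value is 11.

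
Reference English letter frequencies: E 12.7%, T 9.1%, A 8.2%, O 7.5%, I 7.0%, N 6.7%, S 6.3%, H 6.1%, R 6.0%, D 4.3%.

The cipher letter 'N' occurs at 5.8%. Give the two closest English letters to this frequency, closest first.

Step 1: Observed frequency of 'N' is 5.8%.
Step 2: Compute distances to each reference frequency and sort:
  R (6.0%): difference = 0.2% <-- BEST
  H (6.1%): difference = 0.3% <-- RUNNER-UP
  S (6.3%): difference = 0.5%
  N (6.7%): difference = 0.9%
  I (7.0%): difference = 1.2%
Step 3: Most likely is 'R' (6.0%, diff 0.2%); second most likely is 'H' (6.1%, diff 0.3%).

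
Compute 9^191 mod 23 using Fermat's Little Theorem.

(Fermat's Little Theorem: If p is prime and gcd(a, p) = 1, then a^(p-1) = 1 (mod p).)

Step 1: Since 23 is prime, by Fermat's Little Theorem: 9^22 = 1 (mod 23).
Step 2: Reduce exponent: 191 mod 22 = 15.
Step 3: So 9^191 = 9^15 (mod 23).
Step 4: 9^15 mod 23 = 6.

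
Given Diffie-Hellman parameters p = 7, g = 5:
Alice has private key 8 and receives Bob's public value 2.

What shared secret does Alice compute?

Step 1: s = B^a mod p = 2^8 mod 7.
  2^1 mod 7 = 2
  2^2 mod 7 = (2 * 2) mod 7 = 4
  2^3 mod 7 = (4 * 2) mod 7 = 1
  2^4 mod 7 = (1 * 2) mod 7 = 2
  2^5 mod 7 = (2 * 2) mod 7 = 4
  2^6 mod 7 = (4 * 2) mod 7 = 1
  2^7 mod 7 = (1 * 2) mod 7 = 2
  2^8 mod 7 = (2 * 2) mod 7 = 4
Result: shared secret = 4.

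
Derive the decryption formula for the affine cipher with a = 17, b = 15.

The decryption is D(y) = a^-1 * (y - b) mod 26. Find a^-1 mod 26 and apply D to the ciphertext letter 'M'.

Step 1: Find a^-1, the modular inverse of 17 mod 26.
Step 2: We need 17 * a^-1 = 1 (mod 26).
Step 3: 17 * 23 = 391 = 15 * 26 + 1, so a^-1 = 23.
Step 4: D(y) = 23(y - 15) mod 26.
Step 5: Apply to 'M' (y = 12): D(12) = 23 * (12 - 15) mod 26 = 23 * -3 mod 26 = 9 -> 'J'.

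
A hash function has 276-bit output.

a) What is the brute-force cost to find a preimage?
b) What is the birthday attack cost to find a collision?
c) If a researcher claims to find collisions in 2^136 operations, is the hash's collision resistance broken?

Step 1: Preimage resistance requires brute-force of 2^276 operations.
Step 2: Collision resistance (birthday bound) = 2^(276/2) = 2^138.
Step 3: The claimed attack costs 2^136 operations.
Step 4: Since 2^136 < 2^138, the claimed attack beats the generic birthday bound, so collision resistance is broken.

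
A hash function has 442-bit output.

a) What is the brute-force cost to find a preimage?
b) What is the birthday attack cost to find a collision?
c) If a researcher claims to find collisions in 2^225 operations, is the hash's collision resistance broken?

Step 1: Preimage resistance requires brute-force of 2^442 operations.
Step 2: Collision resistance (birthday bound) = 2^(442/2) = 2^221.
Step 3: The claimed attack costs 2^225 operations.
Step 4: Since 2^225 >= 2^221, the claimed attack is no faster than the generic birthday attack, so this does not break collision resistance.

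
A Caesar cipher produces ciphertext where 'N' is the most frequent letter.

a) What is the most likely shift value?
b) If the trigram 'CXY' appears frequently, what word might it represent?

Step 1: In English, 'E' is the most frequent letter (12.7%).
Step 2: The most frequent ciphertext letter is 'N' (position 13).
Step 3: Shift = (13 - 4) mod 26 = 9.
Step 4: Decrypt 'CXY' by shifting back 9:
  C -> T
  X -> O
  Y -> P
Step 5: 'CXY' decrypts to 'TOP'.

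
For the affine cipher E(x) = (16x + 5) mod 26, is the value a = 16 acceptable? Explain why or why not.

Step 1: Compute gcd(16, 26).
Step 2: gcd(16, 26) = 2.
Since gcd = 2 != 1, 16 shares a common factor with 26, so it cannot be used.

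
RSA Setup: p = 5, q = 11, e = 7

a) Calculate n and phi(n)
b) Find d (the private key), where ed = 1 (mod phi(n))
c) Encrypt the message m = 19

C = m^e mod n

Step 1: n = 5 * 11 = 55.
Step 2: phi(n) = (5-1)(11-1) = 4 * 10 = 40.
Step 3: Find d = 7^(-1) mod 40 = 23.
  Verify: 7 * 23 = 161 = 1 (mod 40).
Step 4: C = 19^7 mod 55 = 24.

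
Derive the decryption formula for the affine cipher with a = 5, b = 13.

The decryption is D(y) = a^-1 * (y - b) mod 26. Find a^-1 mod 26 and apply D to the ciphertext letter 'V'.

Step 1: Find a^-1, the modular inverse of 5 mod 26.
Step 2: We need 5 * a^-1 = 1 (mod 26).
Step 3: 5 * 21 = 105 = 4 * 26 + 1, so a^-1 = 21.
Step 4: D(y) = 21(y - 13) mod 26.
Step 5: Apply to 'V' (y = 21): D(21) = 21 * (21 - 13) mod 26 = 21 * 8 mod 26 = 12 -> 'M'.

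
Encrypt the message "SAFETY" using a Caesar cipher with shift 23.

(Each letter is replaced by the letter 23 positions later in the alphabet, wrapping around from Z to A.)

Step 1: For each letter, shift forward by 23 positions (mod 26).
  S (position 18) -> position (18+23) mod 26 = 15 -> P
  A (position 0) -> position (0+23) mod 26 = 23 -> X
  F (position 5) -> position (5+23) mod 26 = 2 -> C
  E (position 4) -> position (4+23) mod 26 = 1 -> B
  T (position 19) -> position (19+23) mod 26 = 16 -> Q
  Y (position 24) -> position (24+23) mod 26 = 21 -> V
Result: PXCBQV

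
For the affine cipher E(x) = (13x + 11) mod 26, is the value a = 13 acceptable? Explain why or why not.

Step 1: Compute gcd(13, 26).
Step 2: gcd(13, 26) = 13.
Since gcd = 13 != 1, 13 shares a common factor with 26, so it cannot be used.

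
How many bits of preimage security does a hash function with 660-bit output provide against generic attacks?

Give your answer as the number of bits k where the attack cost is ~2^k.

Step 1: The hash has a 660-bit output.
Step 2: Preimage resistance means: given a digest h(x), it should be infeasible to find any input that hashes to it.
With a 660-bit output there are 2^660 possible digests, so a generic brute-force preimage search costs about 2^660 evaluations.
Step 3: Security level = 660 bits.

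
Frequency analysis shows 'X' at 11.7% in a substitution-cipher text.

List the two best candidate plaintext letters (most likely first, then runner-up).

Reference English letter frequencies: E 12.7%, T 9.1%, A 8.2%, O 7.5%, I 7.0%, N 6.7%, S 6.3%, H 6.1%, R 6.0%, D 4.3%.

Step 1: Observed frequency of 'X' is 11.7%.
Step 2: Compute distances to each reference frequency and sort:
  E (12.7%): difference = 1.0% <-- BEST
  T (9.1%): difference = 2.6% <-- RUNNER-UP
  A (8.2%): difference = 3.5%
  O (7.5%): difference = 4.2%
  I (7.0%): difference = 4.7%
Step 3: Most likely is 'E' (12.7%, diff 1.0%); second most likely is 'T' (9.1%, diff 2.6%).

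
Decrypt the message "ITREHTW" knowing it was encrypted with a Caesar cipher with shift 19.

Step 1: Reverse the shift by subtracting 19 from each letter position.
  I (position 8) -> position (8-19) mod 26 = 15 -> P
  T (position 19) -> position (19-19) mod 26 = 0 -> A
  R (position 17) -> position (17-19) mod 26 = 24 -> Y
  E (position 4) -> position (4-19) mod 26 = 11 -> L
  H (position 7) -> position (7-19) mod 26 = 14 -> O
  T (position 19) -> position (19-19) mod 26 = 0 -> A
  W (position 22) -> position (22-19) mod 26 = 3 -> D
Decrypted message: PAYLOAD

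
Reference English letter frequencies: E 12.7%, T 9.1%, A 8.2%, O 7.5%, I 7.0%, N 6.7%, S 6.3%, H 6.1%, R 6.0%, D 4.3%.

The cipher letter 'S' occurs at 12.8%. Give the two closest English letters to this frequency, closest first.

Step 1: Observed frequency of 'S' is 12.8%.
Step 2: Compute distances to each reference frequency and sort:
  E (12.7%): difference = 0.1% <-- BEST
  T (9.1%): difference = 3.7% <-- RUNNER-UP
  A (8.2%): difference = 4.6%
  O (7.5%): difference = 5.3%
  I (7.0%): difference = 5.8%
Step 3: Most likely is 'E' (12.7%, diff 0.1%); second most likely is 'T' (9.1%, diff 3.7%).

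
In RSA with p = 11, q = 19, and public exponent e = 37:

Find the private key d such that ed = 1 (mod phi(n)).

Step 1: n = 11 * 19 = 209.
Step 2: phi(n) = 10 * 18 = 180.
Step 3: Find d such that 37 * d = 1 (mod 180).
Step 4: d = 37^(-1) mod 180 = 73.
Verification: 37 * 73 = 2701 = 15 * 180 + 1.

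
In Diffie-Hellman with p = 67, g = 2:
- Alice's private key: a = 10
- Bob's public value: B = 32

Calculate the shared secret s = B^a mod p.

Step 1: s = B^a mod p = 32^10 mod 67.
  32^1 mod 67 = 32
  32^2 mod 67 = (32 * 32) mod 67 = 19
  32^3 mod 67 = (19 * 32) mod 67 = 5
  32^4 mod 67 = (5 * 32) mod 67 = 26
  32^5 mod 67 = (26 * 32) mod 67 = 28
  32^6 mod 67 = (28 * 32) mod 67 = 25
  32^7 mod 67 = (25 * 32) mod 67 = 63
  32^8 mod 67 = (63 * 32) mod 67 = 6
  32^9 mod 67 = (6 * 32) mod 67 = 58
  32^10 mod 67 = (58 * 32) mod 67 = 47
Result: shared secret = 47.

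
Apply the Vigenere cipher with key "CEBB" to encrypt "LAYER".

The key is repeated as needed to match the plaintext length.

Step 1: Repeat key to match plaintext length:
  Plaintext: LAYER
  Key:       CEBBC
Step 2: Encrypt each letter:
  L(11) + C(2) = (11+2) mod 26 = 13 = N
  A(0) + E(4) = (0+4) mod 26 = 4 = E
  Y(24) + B(1) = (24+1) mod 26 = 25 = Z
  E(4) + B(1) = (4+1) mod 26 = 5 = F
  R(17) + C(2) = (17+2) mod 26 = 19 = T
Ciphertext: NEZFT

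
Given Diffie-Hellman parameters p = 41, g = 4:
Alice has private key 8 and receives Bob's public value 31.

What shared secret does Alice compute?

Step 1: s = B^a mod p = 31^8 mod 41.
  31^1 mod 41 = 31
  31^2 mod 41 = (31 * 31) mod 41 = 18
  31^3 mod 41 = (18 * 31) mod 41 = 25
  31^4 mod 41 = (25 * 31) mod 41 = 37
  31^5 mod 41 = (37 * 31) mod 41 = 40
  31^6 mod 41 = (40 * 31) mod 41 = 10
  31^7 mod 41 = (10 * 31) mod 41 = 23
  31^8 mod 41 = (23 * 31) mod 41 = 16
Result: shared secret = 16.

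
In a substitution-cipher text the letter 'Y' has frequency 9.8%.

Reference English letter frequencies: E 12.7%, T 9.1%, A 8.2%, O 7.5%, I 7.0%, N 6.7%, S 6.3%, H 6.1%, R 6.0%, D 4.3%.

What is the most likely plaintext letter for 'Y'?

Step 1: The observed frequency is 9.8%.
Step 2: Compare with English frequencies:
  E: 12.7% (difference: 2.9%)
  T: 9.1% (difference: 0.7%) <-- closest
  A: 8.2% (difference: 1.6%)
  O: 7.5% (difference: 2.3%)
  I: 7.0% (difference: 2.8%)
  N: 6.7% (difference: 3.1%)
  S: 6.3% (difference: 3.5%)
  H: 6.1% (difference: 3.7%)
  R: 6.0% (difference: 3.8%)
  D: 4.3% (difference: 5.5%)
Step 3: 'Y' most likely represents 'T' (frequency 9.1%).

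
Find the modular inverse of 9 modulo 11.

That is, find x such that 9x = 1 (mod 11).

Step 1: We need x such that 9 * x = 1 (mod 11).
Step 2: Using the extended Euclidean algorithm or trial:
  9 * 5 = 45 = 4 * 11 + 1.
Step 3: Since 45 mod 11 = 1, the inverse is x = 5.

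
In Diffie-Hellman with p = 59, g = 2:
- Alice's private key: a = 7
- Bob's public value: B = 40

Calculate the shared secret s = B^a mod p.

Step 1: s = B^a mod p = 40^7 mod 59.
  40^1 mod 59 = 40
  40^2 mod 59 = (40 * 40) mod 59 = 7
  40^3 mod 59 = (7 * 40) mod 59 = 44
  40^4 mod 59 = (44 * 40) mod 59 = 49
  40^5 mod 59 = (49 * 40) mod 59 = 13
  40^6 mod 59 = (13 * 40) mod 59 = 48
  40^7 mod 59 = (48 * 40) mod 59 = 32
Result: shared secret = 32.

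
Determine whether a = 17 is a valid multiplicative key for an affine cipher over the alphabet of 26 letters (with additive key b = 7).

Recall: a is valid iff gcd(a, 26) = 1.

Step 1: Compute gcd(17, 26).
Step 2: gcd(17, 26) = 1.
Since gcd = 1, 17 is coprime with 26, so it is a valid key.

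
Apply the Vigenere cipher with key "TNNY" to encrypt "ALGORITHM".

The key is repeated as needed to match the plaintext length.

Step 1: Repeat key to match plaintext length:
  Plaintext: ALGORITHM
  Key:       TNNYTNNYT
Step 2: Encrypt each letter:
  A(0) + T(19) = (0+19) mod 26 = 19 = T
  L(11) + N(13) = (11+13) mod 26 = 24 = Y
  G(6) + N(13) = (6+13) mod 26 = 19 = T
  O(14) + Y(24) = (14+24) mod 26 = 12 = M
  R(17) + T(19) = (17+19) mod 26 = 10 = K
  I(8) + N(13) = (8+13) mod 26 = 21 = V
  T(19) + N(13) = (19+13) mod 26 = 6 = G
  H(7) + Y(24) = (7+24) mod 26 = 5 = F
  M(12) + T(19) = (12+19) mod 26 = 5 = F
Ciphertext: TYTMKVGFF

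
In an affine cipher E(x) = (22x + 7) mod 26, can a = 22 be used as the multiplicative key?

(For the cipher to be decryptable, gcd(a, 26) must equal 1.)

Step 1: Compute gcd(22, 26).
Step 2: gcd(22, 26) = 2.
Since gcd = 2 != 1, 22 shares a common factor with 26, so it cannot be used.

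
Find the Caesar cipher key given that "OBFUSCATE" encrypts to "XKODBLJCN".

Step 1: Compare first letters: O (position 14) -> X (position 23).
Step 2: Shift = (23 - 14) mod 26 = 9.
The shift value is 9.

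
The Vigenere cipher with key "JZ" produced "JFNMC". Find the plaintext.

Step 1: Extend key: JZJZJ
Step 2: Decrypt each letter (c - k) mod 26:
  J(9) - J(9) = (9-9) mod 26 = 0 = A
  F(5) - Z(25) = (5-25) mod 26 = 6 = G
  N(13) - J(9) = (13-9) mod 26 = 4 = E
  M(12) - Z(25) = (12-25) mod 26 = 13 = N
  C(2) - J(9) = (2-9) mod 26 = 19 = T
Plaintext: AGENT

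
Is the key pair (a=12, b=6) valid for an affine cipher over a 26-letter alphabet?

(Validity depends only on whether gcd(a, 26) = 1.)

Step 1: Compute gcd(12, 26).
Step 2: gcd(12, 26) = 2.
Since gcd = 2 != 1, 12 shares a common factor with 26, so it cannot be used.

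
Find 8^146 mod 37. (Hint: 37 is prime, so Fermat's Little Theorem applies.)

Step 1: Since 37 is prime, by Fermat's Little Theorem: 8^36 = 1 (mod 37).
Step 2: Reduce exponent: 146 mod 36 = 2.
Step 3: So 8^146 = 8^2 (mod 37).
Step 4: 8^2 mod 37 = 27.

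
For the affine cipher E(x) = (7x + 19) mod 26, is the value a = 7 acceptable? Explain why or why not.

Step 1: Compute gcd(7, 26).
Step 2: gcd(7, 26) = 1.
Since gcd = 1, 7 is coprime with 26, so it is a valid key.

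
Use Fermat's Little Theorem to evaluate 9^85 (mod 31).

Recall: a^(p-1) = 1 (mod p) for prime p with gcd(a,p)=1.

Step 1: Since 31 is prime, by Fermat's Little Theorem: 9^30 = 1 (mod 31).
Step 2: Reduce exponent: 85 mod 30 = 25.
Step 3: So 9^85 = 9^25 (mod 31).
Step 4: 9^25 mod 31 = 5.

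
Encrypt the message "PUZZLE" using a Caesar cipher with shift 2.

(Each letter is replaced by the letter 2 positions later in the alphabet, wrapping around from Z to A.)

Step 1: For each letter, shift forward by 2 positions (mod 26).
  P (position 15) -> position (15+2) mod 26 = 17 -> R
  U (position 20) -> position (20+2) mod 26 = 22 -> W
  Z (position 25) -> position (25+2) mod 26 = 1 -> B
  Z (position 25) -> position (25+2) mod 26 = 1 -> B
  L (position 11) -> position (11+2) mod 26 = 13 -> N
  E (position 4) -> position (4+2) mod 26 = 6 -> G
Result: RWBBNG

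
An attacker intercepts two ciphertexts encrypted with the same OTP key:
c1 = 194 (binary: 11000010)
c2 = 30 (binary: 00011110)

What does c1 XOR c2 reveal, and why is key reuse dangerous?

Step 1: c1 XOR c2 = (m1 XOR k) XOR (m2 XOR k).
Step 2: By XOR associativity/commutativity: = m1 XOR m2 XOR k XOR k = m1 XOR m2.
Step 3: 11000010 XOR 00011110 = 11011100 = 220.
Step 4: The key cancels out! An attacker learns m1 XOR m2 = 220, revealing the relationship between plaintexts.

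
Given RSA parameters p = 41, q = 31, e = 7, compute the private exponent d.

Step 1: n = 41 * 31 = 1271.
Step 2: phi(n) = 40 * 30 = 1200.
Step 3: Find d such that 7 * d = 1 (mod 1200).
Step 4: d = 7^(-1) mod 1200 = 343.
Verification: 7 * 343 = 2401 = 2 * 1200 + 1.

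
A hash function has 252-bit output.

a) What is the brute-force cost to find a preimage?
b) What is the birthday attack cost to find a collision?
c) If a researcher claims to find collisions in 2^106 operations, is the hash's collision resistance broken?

Step 1: Preimage resistance requires brute-force of 2^252 operations.
Step 2: Collision resistance (birthday bound) = 2^(252/2) = 2^126.
Step 3: The claimed attack costs 2^106 operations.
Step 4: Since 2^106 < 2^126, the claimed attack beats the generic birthday bound, so collision resistance is broken.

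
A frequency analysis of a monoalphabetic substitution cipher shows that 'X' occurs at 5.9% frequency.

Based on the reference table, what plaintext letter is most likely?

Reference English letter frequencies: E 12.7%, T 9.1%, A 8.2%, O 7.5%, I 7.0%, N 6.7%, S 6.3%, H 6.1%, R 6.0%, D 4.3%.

Step 1: The observed frequency is 5.9%.
Step 2: Compare with English frequencies:
  E: 12.7% (difference: 6.8%)
  T: 9.1% (difference: 3.2%)
  A: 8.2% (difference: 2.3%)
  O: 7.5% (difference: 1.6%)
  I: 7.0% (difference: 1.1%)
  N: 6.7% (difference: 0.8%)
  S: 6.3% (difference: 0.4%)
  H: 6.1% (difference: 0.2%)
  R: 6.0% (difference: 0.1%) <-- closest
  D: 4.3% (difference: 1.6%)
Step 3: 'X' most likely represents 'R' (frequency 6.0%).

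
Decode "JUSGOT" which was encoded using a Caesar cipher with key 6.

Step 1: Reverse the shift by subtracting 6 from each letter position.
  J (position 9) -> position (9-6) mod 26 = 3 -> D
  U (position 20) -> position (20-6) mod 26 = 14 -> O
  S (position 18) -> position (18-6) mod 26 = 12 -> M
  G (position 6) -> position (6-6) mod 26 = 0 -> A
  O (position 14) -> position (14-6) mod 26 = 8 -> I
  T (position 19) -> position (19-6) mod 26 = 13 -> N
Decrypted message: DOMAIN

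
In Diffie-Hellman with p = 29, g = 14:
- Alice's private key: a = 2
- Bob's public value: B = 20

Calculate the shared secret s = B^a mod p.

Step 1: s = B^a mod p = 20^2 mod 29.
  20^1 mod 29 = 20
  20^2 mod 29 = (20 * 20) mod 29 = 23
Result: shared secret = 23.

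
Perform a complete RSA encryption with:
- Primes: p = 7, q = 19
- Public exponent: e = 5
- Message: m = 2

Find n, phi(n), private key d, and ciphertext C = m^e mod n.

Step 1: n = 7 * 19 = 133.
Step 2: phi(n) = (7-1)(19-1) = 6 * 18 = 108.
Step 3: Find d = 5^(-1) mod 108 = 65.
  Verify: 5 * 65 = 325 = 1 (mod 108).
Step 4: C = 2^5 mod 133 = 32.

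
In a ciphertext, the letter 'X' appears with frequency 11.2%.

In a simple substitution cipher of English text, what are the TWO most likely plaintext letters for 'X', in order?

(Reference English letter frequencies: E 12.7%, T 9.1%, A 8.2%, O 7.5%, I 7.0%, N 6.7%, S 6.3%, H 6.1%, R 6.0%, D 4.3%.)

Step 1: Observed frequency of 'X' is 11.2%.
Step 2: Compute distances to each reference frequency and sort:
  E (12.7%): difference = 1.5% <-- BEST
  T (9.1%): difference = 2.1% <-- RUNNER-UP
  A (8.2%): difference = 3.0%
  O (7.5%): difference = 3.7%
  I (7.0%): difference = 4.2%
Step 3: Most likely is 'E' (12.7%, diff 1.5%); second most likely is 'T' (9.1%, diff 2.1%).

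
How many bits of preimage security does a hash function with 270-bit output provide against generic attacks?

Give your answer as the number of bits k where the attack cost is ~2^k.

Step 1: The hash has a 270-bit output.
Step 2: Preimage resistance means: given a digest h(x), it should be infeasible to find any input that hashes to it.
With a 270-bit output there are 2^270 possible digests, so a generic brute-force preimage search costs about 2^270 evaluations.
Step 3: Security level = 270 bits.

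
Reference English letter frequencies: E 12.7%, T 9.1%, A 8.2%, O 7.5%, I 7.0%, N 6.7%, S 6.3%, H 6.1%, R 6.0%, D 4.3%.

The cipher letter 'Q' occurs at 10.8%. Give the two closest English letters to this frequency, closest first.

Step 1: Observed frequency of 'Q' is 10.8%.
Step 2: Compute distances to each reference frequency and sort:
  T (9.1%): difference = 1.7% <-- BEST
  E (12.7%): difference = 1.9% <-- RUNNER-UP
  A (8.2%): difference = 2.6%
  O (7.5%): difference = 3.3%
  I (7.0%): difference = 3.8%
Step 3: Most likely is 'T' (9.1%, diff 1.7%); second most likely is 'E' (12.7%, diff 1.9%).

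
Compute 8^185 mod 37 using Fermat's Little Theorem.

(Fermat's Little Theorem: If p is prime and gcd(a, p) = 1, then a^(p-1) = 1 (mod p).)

Step 1: Since 37 is prime, by Fermat's Little Theorem: 8^36 = 1 (mod 37).
Step 2: Reduce exponent: 185 mod 36 = 5.
Step 3: So 8^185 = 8^5 (mod 37).
Step 4: 8^5 mod 37 = 23.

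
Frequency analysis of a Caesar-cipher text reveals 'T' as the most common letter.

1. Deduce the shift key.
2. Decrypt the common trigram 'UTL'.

Step 1: In English, 'E' is the most frequent letter (12.7%).
Step 2: The most frequent ciphertext letter is 'T' (position 19).
Step 3: Shift = (19 - 4) mod 26 = 15.
Step 4: Decrypt 'UTL' by shifting back 15:
  U -> F
  T -> E
  L -> W
Step 5: 'UTL' decrypts to 'FEW'.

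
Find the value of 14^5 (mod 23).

Step 1: Compute 14^5 mod 23 step by step, reducing modulo 23 at each step.
  14^1 mod 23 = 14
  14^2 mod 23 = (14 * 14) mod 23 = 12
  14^3 mod 23 = (12 * 14) mod 23 = 7
  14^4 mod 23 = (7 * 14) mod 23 = 6
  14^5 mod 23 = (6 * 14) mod 23 = 15
Step 2: Result = 15.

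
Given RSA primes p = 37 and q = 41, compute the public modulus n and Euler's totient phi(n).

Step 1: n = p * q = 37 * 41 = 1517.
Step 2: phi(n) = (p-1)(q-1) = 36 * 40 = 1440.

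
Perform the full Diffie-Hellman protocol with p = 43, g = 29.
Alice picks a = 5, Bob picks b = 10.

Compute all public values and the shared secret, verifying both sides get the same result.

Step 1: A = g^a mod p = 29^5 mod 43 = 20.
Step 2: B = g^b mod p = 29^10 mod 43 = 13.
Step 3: Alice computes s = B^a mod p = 13^5 mod 43 = 31.
Step 4: Bob computes s = A^b mod p = 20^10 mod 43 = 31.
Both sides agree: shared secret = 31.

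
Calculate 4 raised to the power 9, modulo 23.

Step 1: Compute 4^9 mod 23 step by step, reducing modulo 23 at each step.
  4^1 mod 23 = 4
  4^2 mod 23 = (4 * 4) mod 23 = 16
  4^3 mod 23 = (16 * 4) mod 23 = 18
  4^4 mod 23 = (18 * 4) mod 23 = 3
  4^5 mod 23 = (3 * 4) mod 23 = 12
  4^6 mod 23 = (12 * 4) mod 23 = 2
  4^7 mod 23 = (2 * 4) mod 23 = 8
  4^8 mod 23 = (8 * 4) mod 23 = 9
  4^9 mod 23 = (9 * 4) mod 23 = 13
Step 2: Result = 13.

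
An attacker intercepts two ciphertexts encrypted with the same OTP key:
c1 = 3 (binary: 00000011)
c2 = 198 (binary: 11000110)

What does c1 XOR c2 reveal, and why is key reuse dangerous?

Step 1: c1 XOR c2 = (m1 XOR k) XOR (m2 XOR k).
Step 2: By XOR associativity/commutativity: = m1 XOR m2 XOR k XOR k = m1 XOR m2.
Step 3: 00000011 XOR 11000110 = 11000101 = 197.
Step 4: The key cancels out! An attacker learns m1 XOR m2 = 197, revealing the relationship between plaintexts.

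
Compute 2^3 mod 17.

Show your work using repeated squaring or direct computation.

Step 1: Compute 2^3 mod 17 step by step, reducing modulo 17 at each step.
  2^1 mod 17 = 2
  2^2 mod 17 = (2 * 2) mod 17 = 4
  2^3 mod 17 = (4 * 2) mod 17 = 8
Step 2: Result = 8.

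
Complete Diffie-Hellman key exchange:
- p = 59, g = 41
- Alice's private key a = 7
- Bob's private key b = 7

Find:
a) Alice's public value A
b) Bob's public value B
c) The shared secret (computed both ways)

Step 1: A = g^a mod p = 41^7 mod 59 = 17.
Step 2: B = g^b mod p = 41^7 mod 59 = 17.
Step 3: Alice computes s = B^a mod p = 17^7 mod 59 = 45.
Step 4: Bob computes s = A^b mod p = 17^7 mod 59 = 45.
Both sides agree: shared secret = 45.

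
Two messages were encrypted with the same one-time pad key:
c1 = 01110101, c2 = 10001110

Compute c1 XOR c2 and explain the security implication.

Step 1: c1 XOR c2 = (m1 XOR k) XOR (m2 XOR k).
Step 2: By XOR associativity/commutativity: = m1 XOR m2 XOR k XOR k = m1 XOR m2.
Step 3: 01110101 XOR 10001110 = 11111011 = 251.
Step 4: The key cancels out! An attacker learns m1 XOR m2 = 251, revealing the relationship between plaintexts.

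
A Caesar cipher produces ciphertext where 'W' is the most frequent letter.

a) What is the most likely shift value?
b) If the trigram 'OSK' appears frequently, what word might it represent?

Step 1: In English, 'E' is the most frequent letter (12.7%).
Step 2: The most frequent ciphertext letter is 'W' (position 22).
Step 3: Shift = (22 - 4) mod 26 = 18.
Step 4: Decrypt 'OSK' by shifting back 18:
  O -> W
  S -> A
  K -> S
Step 5: 'OSK' decrypts to 'WAS'.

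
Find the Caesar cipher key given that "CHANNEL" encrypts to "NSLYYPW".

Step 1: Compare first letters: C (position 2) -> N (position 13).
Step 2: Shift = (13 - 2) mod 26 = 11.
The shift value is 11.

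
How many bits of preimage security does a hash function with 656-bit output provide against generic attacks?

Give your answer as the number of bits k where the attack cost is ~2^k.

Step 1: The hash has a 656-bit output.
Step 2: Preimage resistance means: given a digest h(x), it should be infeasible to find any input that hashes to it.
With a 656-bit output there are 2^656 possible digests, so a generic brute-force preimage search costs about 2^656 evaluations.
Step 3: Security level = 656 bits.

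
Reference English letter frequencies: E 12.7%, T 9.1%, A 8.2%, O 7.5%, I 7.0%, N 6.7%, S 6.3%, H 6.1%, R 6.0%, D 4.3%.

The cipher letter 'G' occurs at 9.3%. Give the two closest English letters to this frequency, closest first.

Step 1: Observed frequency of 'G' is 9.3%.
Step 2: Compute distances to each reference frequency and sort:
  T (9.1%): difference = 0.2% <-- BEST
  A (8.2%): difference = 1.1% <-- RUNNER-UP
  O (7.5%): difference = 1.8%
  I (7.0%): difference = 2.3%
  N (6.7%): difference = 2.6%
Step 3: Most likely is 'T' (9.1%, diff 0.2%); second most likely is 'A' (8.2%, diff 1.1%).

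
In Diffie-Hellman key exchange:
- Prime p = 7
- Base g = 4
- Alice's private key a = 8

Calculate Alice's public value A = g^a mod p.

Step 1: A = g^a mod p = 4^8 mod 7.
  4^1 mod 7 = 4
  4^2 mod 7 = (4 * 4) mod 7 = 2
  4^3 mod 7 = (2 * 4) mod 7 = 1
  4^4 mod 7 = (1 * 4) mod 7 = 4
  4^5 mod 7 = (4 * 4) mod 7 = 2
  4^6 mod 7 = (2 * 4) mod 7 = 1
  4^7 mod 7 = (1 * 4) mod 7 = 4
  4^8 mod 7 = (4 * 4) mod 7 = 2
Result: A = 2.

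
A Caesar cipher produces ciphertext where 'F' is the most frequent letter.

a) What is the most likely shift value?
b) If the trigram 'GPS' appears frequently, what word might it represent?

Step 1: In English, 'E' is the most frequent letter (12.7%).
Step 2: The most frequent ciphertext letter is 'F' (position 5).
Step 3: Shift = (5 - 4) mod 26 = 1.
Step 4: Decrypt 'GPS' by shifting back 1:
  G -> F
  P -> O
  S -> R
Step 5: 'GPS' decrypts to 'FOR'.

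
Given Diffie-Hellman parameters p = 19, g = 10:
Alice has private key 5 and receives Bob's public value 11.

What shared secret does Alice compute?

Step 1: s = B^a mod p = 11^5 mod 19.
  11^1 mod 19 = 11
  11^2 mod 19 = (11 * 11) mod 19 = 7
  11^3 mod 19 = (7 * 11) mod 19 = 1
  11^4 mod 19 = (1 * 11) mod 19 = 11
  11^5 mod 19 = (11 * 11) mod 19 = 7
Result: shared secret = 7.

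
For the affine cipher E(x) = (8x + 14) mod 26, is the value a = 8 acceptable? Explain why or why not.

Step 1: Compute gcd(8, 26).
Step 2: gcd(8, 26) = 2.
Since gcd = 2 != 1, 8 shares a common factor with 26, so it cannot be used.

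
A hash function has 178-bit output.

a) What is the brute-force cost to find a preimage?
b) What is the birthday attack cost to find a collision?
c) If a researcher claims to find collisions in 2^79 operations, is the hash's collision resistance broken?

Step 1: Preimage resistance requires brute-force of 2^178 operations.
Step 2: Collision resistance (birthday bound) = 2^(178/2) = 2^89.
Step 3: The claimed attack costs 2^79 operations.
Step 4: Since 2^79 < 2^89, the claimed attack beats the generic birthday bound, so collision resistance is broken.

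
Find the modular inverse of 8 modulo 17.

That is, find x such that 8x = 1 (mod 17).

Step 1: We need x such that 8 * x = 1 (mod 17).
Step 2: Using the extended Euclidean algorithm or trial:
  8 * 15 = 120 = 7 * 17 + 1.
Step 3: Since 120 mod 17 = 1, the inverse is x = 15.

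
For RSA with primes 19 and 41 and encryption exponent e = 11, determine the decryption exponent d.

Step 1: n = 19 * 41 = 779.
Step 2: phi(n) = 18 * 40 = 720.
Step 3: Find d such that 11 * d = 1 (mod 720).
Step 4: d = 11^(-1) mod 720 = 131.
Verification: 11 * 131 = 1441 = 2 * 720 + 1.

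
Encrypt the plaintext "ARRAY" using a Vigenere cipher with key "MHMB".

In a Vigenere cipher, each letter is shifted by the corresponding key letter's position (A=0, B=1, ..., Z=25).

Step 1: Repeat key to match plaintext length:
  Plaintext: ARRAY
  Key:       MHMBM
Step 2: Encrypt each letter:
  A(0) + M(12) = (0+12) mod 26 = 12 = M
  R(17) + H(7) = (17+7) mod 26 = 24 = Y
  R(17) + M(12) = (17+12) mod 26 = 3 = D
  A(0) + B(1) = (0+1) mod 26 = 1 = B
  Y(24) + M(12) = (24+12) mod 26 = 10 = K
Ciphertext: MYDBK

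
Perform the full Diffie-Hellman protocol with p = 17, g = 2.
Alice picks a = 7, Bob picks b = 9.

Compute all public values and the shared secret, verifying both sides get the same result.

Step 1: A = g^a mod p = 2^7 mod 17 = 9.
Step 2: B = g^b mod p = 2^9 mod 17 = 2.
Step 3: Alice computes s = B^a mod p = 2^7 mod 17 = 9.
Step 4: Bob computes s = A^b mod p = 9^9 mod 17 = 9.
Both sides agree: shared secret = 9.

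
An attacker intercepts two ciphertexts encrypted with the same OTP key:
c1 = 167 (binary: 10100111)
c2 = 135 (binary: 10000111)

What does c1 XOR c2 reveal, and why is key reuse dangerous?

Step 1: c1 XOR c2 = (m1 XOR k) XOR (m2 XOR k).
Step 2: By XOR associativity/commutativity: = m1 XOR m2 XOR k XOR k = m1 XOR m2.
Step 3: 10100111 XOR 10000111 = 00100000 = 32.
Step 4: The key cancels out! An attacker learns m1 XOR m2 = 32, revealing the relationship between plaintexts.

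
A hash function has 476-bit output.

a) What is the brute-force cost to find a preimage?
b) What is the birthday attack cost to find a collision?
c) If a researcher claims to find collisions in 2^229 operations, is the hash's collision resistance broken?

Step 1: Preimage resistance requires brute-force of 2^476 operations.
Step 2: Collision resistance (birthday bound) = 2^(476/2) = 2^238.
Step 3: The claimed attack costs 2^229 operations.
Step 4: Since 2^229 < 2^238, the claimed attack beats the generic birthday bound, so collision resistance is broken.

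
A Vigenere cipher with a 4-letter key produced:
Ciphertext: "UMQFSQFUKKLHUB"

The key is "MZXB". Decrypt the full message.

Step 1: Key 'MZXB' has length 4. Extended key: MZXBMZXBMZXBMZ
Step 2: Decrypt each position:
  U(20) - M(12) = 8 = I
  M(12) - Z(25) = 13 = N
  Q(16) - X(23) = 19 = T
  F(5) - B(1) = 4 = E
  S(18) - M(12) = 6 = G
  Q(16) - Z(25) = 17 = R
  F(5) - X(23) = 8 = I
  U(20) - B(1) = 19 = T
  K(10) - M(12) = 24 = Y
  K(10) - Z(25) = 11 = L
  L(11) - X(23) = 14 = O
  H(7) - B(1) = 6 = G
  U(20) - M(12) = 8 = I
  B(1) - Z(25) = 2 = C
Plaintext: INTEGRITYLOGIC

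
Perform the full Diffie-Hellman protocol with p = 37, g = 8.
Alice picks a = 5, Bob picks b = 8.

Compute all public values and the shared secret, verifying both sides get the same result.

Step 1: A = g^a mod p = 8^5 mod 37 = 23.
Step 2: B = g^b mod p = 8^8 mod 37 = 10.
Step 3: Alice computes s = B^a mod p = 10^5 mod 37 = 26.
Step 4: Bob computes s = A^b mod p = 23^8 mod 37 = 26.
Both sides agree: shared secret = 26.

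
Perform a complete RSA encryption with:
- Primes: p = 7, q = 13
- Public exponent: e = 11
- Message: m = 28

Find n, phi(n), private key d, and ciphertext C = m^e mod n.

Step 1: n = 7 * 13 = 91.
Step 2: phi(n) = (7-1)(13-1) = 6 * 12 = 72.
Step 3: Find d = 11^(-1) mod 72 = 59.
  Verify: 11 * 59 = 649 = 1 (mod 72).
Step 4: C = 28^11 mod 91 = 7.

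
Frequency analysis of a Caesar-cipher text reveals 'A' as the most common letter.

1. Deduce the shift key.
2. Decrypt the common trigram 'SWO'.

Step 1: In English, 'E' is the most frequent letter (12.7%).
Step 2: The most frequent ciphertext letter is 'A' (position 0).
Step 3: Shift = (0 - 4) mod 26 = 22.
Step 4: Decrypt 'SWO' by shifting back 22:
  S -> W
  W -> A
  O -> S
Step 5: 'SWO' decrypts to 'WAS'.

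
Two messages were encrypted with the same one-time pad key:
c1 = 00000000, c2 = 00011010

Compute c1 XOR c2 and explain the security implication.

Step 1: c1 XOR c2 = (m1 XOR k) XOR (m2 XOR k).
Step 2: By XOR associativity/commutativity: = m1 XOR m2 XOR k XOR k = m1 XOR m2.
Step 3: 00000000 XOR 00011010 = 00011010 = 26.
Step 4: The key cancels out! An attacker learns m1 XOR m2 = 26, revealing the relationship between plaintexts.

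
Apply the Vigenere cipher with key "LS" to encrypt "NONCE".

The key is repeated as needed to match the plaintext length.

Step 1: Repeat key to match plaintext length:
  Plaintext: NONCE
  Key:       LSLSL
Step 2: Encrypt each letter:
  N(13) + L(11) = (13+11) mod 26 = 24 = Y
  O(14) + S(18) = (14+18) mod 26 = 6 = G
  N(13) + L(11) = (13+11) mod 26 = 24 = Y
  C(2) + S(18) = (2+18) mod 26 = 20 = U
  E(4) + L(11) = (4+11) mod 26 = 15 = P
Ciphertext: YGYUP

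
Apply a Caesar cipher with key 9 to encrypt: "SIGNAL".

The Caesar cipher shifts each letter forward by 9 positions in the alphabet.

Step 1: For each letter, shift forward by 9 positions (mod 26).
  S (position 18) -> position (18+9) mod 26 = 1 -> B
  I (position 8) -> position (8+9) mod 26 = 17 -> R
  G (position 6) -> position (6+9) mod 26 = 15 -> P
  N (position 13) -> position (13+9) mod 26 = 22 -> W
  A (position 0) -> position (0+9) mod 26 = 9 -> J
  L (position 11) -> position (11+9) mod 26 = 20 -> U
Result: BRPWJU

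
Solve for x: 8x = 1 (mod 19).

Step 1: We need x such that 8 * x = 1 (mod 19).
Step 2: Using the extended Euclidean algorithm or trial:
  8 * 12 = 96 = 5 * 19 + 1.
Step 3: Since 96 mod 19 = 1, the inverse is x = 12.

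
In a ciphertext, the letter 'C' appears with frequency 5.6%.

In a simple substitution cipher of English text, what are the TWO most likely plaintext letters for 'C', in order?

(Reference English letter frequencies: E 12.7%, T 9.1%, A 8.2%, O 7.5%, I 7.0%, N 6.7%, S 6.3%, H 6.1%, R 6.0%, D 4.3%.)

Step 1: Observed frequency of 'C' is 5.6%.
Step 2: Compute distances to each reference frequency and sort:
  R (6.0%): difference = 0.4% <-- BEST
  H (6.1%): difference = 0.5% <-- RUNNER-UP
  S (6.3%): difference = 0.7%
  N (6.7%): difference = 1.1%
  D (4.3%): difference = 1.3%
Step 3: Most likely is 'R' (6.0%, diff 0.4%); second most likely is 'H' (6.1%, diff 0.5%).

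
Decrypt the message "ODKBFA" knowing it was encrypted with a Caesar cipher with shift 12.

Step 1: Reverse the shift by subtracting 12 from each letter position.
  O (position 14) -> position (14-12) mod 26 = 2 -> C
  D (position 3) -> position (3-12) mod 26 = 17 -> R
  K (position 10) -> position (10-12) mod 26 = 24 -> Y
  B (position 1) -> position (1-12) mod 26 = 15 -> P
  F (position 5) -> position (5-12) mod 26 = 19 -> T
  A (position 0) -> position (0-12) mod 26 = 14 -> O
Decrypted message: CRYPTO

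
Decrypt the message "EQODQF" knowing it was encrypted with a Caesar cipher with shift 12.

Step 1: Reverse the shift by subtracting 12 from each letter position.
  E (position 4) -> position (4-12) mod 26 = 18 -> S
  Q (position 16) -> position (16-12) mod 26 = 4 -> E
  O (position 14) -> position (14-12) mod 26 = 2 -> C
  D (position 3) -> position (3-12) mod 26 = 17 -> R
  Q (position 16) -> position (16-12) mod 26 = 4 -> E
  F (position 5) -> position (5-12) mod 26 = 19 -> T
Decrypted message: SECRET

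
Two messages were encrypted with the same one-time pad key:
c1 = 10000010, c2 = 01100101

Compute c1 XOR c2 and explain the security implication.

Step 1: c1 XOR c2 = (m1 XOR k) XOR (m2 XOR k).
Step 2: By XOR associativity/commutativity: = m1 XOR m2 XOR k XOR k = m1 XOR m2.
Step 3: 10000010 XOR 01100101 = 11100111 = 231.
Step 4: The key cancels out! An attacker learns m1 XOR m2 = 231, revealing the relationship between plaintexts.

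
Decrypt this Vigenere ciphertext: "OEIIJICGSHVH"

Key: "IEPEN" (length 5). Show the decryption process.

Step 1: Key 'IEPEN' has length 5. Extended key: IEPENIEPENIE
Step 2: Decrypt each position:
  O(14) - I(8) = 6 = G
  E(4) - E(4) = 0 = A
  I(8) - P(15) = 19 = T
  I(8) - E(4) = 4 = E
  J(9) - N(13) = 22 = W
  I(8) - I(8) = 0 = A
  C(2) - E(4) = 24 = Y
  G(6) - P(15) = 17 = R
  S(18) - E(4) = 14 = O
  H(7) - N(13) = 20 = U
  V(21) - I(8) = 13 = N
  H(7) - E(4) = 3 = D
Plaintext: GATEWAYROUND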